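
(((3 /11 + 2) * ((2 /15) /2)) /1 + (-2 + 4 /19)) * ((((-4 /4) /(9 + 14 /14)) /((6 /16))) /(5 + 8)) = 0.03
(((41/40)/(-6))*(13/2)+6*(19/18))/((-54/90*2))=-2507/576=-4.35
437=437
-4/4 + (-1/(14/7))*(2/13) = -14/13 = -1.08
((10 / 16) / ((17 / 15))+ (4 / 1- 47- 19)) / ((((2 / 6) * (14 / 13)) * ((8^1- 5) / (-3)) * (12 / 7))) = 108641 / 1088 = 99.85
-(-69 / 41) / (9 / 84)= 15.71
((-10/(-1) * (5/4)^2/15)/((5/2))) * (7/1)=35/12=2.92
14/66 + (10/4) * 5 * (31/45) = 1747/198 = 8.82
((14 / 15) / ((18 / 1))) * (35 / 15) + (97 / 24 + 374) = 1225247 / 3240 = 378.16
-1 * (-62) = 62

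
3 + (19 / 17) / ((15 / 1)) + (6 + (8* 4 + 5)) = 11749 / 255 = 46.07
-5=-5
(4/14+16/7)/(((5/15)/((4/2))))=108/7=15.43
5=5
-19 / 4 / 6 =-19 / 24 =-0.79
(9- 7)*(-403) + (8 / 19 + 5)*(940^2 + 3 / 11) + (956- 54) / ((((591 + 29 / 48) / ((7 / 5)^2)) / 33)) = 710614525763963 / 148374325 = 4789336.20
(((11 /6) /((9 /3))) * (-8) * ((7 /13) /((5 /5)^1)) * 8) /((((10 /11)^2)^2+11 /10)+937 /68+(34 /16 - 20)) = 24531288320 /2693774889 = 9.11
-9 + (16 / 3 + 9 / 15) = -46 / 15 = -3.07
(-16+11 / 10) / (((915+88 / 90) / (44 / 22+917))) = -1232379 / 82438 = -14.95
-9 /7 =-1.29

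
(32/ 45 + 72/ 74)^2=7862416/ 2772225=2.84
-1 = -1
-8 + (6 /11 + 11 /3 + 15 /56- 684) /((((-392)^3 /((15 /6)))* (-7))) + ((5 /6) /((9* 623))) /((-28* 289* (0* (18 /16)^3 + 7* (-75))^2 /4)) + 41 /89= -3059876022914629238081 /405855172147848192000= -7.54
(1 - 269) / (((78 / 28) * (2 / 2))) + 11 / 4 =-14579 / 156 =-93.46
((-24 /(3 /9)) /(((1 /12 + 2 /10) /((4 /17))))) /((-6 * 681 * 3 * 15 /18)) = 384 /65603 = 0.01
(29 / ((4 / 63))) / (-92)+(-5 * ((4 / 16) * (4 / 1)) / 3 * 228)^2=53137373 / 368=144395.04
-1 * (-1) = 1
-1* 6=-6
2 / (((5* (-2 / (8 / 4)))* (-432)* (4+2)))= 0.00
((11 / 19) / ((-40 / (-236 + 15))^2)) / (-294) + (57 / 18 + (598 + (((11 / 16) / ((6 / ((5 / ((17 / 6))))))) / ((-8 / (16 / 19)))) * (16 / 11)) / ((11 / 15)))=1368016146863 / 1671331200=818.52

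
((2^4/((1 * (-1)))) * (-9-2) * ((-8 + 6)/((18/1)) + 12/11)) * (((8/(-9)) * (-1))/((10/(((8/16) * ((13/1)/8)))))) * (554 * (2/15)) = 5588752/6075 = 919.96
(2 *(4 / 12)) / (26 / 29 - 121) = -0.01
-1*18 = -18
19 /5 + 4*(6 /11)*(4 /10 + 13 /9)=1291 /165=7.82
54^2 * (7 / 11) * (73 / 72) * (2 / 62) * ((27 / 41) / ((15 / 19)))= 7077861 / 139810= 50.62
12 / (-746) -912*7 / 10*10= -2381238 / 373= -6384.02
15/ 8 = 1.88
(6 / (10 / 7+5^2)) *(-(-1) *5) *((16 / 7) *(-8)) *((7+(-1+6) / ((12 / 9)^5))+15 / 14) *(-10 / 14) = 995415 / 7252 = 137.26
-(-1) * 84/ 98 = 6/ 7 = 0.86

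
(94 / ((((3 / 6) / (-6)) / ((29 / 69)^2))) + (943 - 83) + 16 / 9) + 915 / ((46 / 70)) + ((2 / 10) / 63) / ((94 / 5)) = 6437511287 / 3132738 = 2054.92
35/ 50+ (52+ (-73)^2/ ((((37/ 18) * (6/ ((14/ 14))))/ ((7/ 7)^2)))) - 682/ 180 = 800852/ 1665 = 480.99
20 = 20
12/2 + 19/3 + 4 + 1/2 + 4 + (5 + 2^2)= 29.83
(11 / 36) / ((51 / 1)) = 11 / 1836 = 0.01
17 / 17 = 1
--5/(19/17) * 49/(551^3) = 4165/3178398869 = 0.00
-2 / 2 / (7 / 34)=-34 / 7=-4.86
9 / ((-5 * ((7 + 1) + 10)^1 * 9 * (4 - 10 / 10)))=-1 / 270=-0.00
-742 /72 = -371 /36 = -10.31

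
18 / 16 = 9 / 8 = 1.12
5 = 5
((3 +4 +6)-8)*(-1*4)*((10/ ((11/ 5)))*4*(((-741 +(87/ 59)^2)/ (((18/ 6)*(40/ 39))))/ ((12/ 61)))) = 16995655300/ 38291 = 443855.09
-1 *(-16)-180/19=124/19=6.53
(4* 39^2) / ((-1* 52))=-117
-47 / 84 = -0.56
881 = 881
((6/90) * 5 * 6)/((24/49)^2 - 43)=-4802/102667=-0.05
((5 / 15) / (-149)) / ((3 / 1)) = -1 / 1341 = -0.00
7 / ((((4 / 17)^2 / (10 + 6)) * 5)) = 2023 / 5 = 404.60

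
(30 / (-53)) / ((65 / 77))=-462 / 689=-0.67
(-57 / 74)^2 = 3249 / 5476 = 0.59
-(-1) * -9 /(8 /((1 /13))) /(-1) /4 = 9 /416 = 0.02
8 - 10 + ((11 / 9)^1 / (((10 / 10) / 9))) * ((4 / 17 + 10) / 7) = 1676 / 119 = 14.08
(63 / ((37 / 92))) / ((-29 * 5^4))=-0.01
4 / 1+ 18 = 22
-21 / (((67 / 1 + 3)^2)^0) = -21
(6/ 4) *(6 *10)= 90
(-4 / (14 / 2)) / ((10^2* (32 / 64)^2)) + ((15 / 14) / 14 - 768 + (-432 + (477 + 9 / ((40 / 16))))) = -3524797 / 4900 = -719.35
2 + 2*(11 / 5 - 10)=-68 / 5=-13.60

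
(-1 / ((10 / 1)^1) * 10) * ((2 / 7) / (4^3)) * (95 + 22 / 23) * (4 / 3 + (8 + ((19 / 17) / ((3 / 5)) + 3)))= -6.08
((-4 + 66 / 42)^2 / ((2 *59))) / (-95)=-289 / 549290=-0.00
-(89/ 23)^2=-7921/ 529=-14.97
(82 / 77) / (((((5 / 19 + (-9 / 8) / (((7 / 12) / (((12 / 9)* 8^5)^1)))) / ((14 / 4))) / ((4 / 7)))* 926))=-1558 / 57075320753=-0.00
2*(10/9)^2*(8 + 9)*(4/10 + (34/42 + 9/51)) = 98960/1701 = 58.18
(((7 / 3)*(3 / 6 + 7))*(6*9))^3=843908625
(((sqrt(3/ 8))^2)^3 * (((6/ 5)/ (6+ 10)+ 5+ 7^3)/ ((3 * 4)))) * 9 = 13.77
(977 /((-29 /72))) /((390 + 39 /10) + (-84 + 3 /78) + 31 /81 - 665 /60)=-1481444640 /182756521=-8.11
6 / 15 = 2 / 5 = 0.40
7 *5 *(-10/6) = -175/3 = -58.33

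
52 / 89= 0.58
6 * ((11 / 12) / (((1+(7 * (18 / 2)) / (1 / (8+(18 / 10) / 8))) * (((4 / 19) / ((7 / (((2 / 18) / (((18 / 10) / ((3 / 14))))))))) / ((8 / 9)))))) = 25872 / 1093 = 23.67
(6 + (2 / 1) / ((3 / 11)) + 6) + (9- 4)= 73 / 3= 24.33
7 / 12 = 0.58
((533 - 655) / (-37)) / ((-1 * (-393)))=122 / 14541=0.01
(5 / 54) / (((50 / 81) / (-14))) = -21 / 10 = -2.10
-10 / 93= -0.11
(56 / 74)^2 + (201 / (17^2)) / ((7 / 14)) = 776914 / 395641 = 1.96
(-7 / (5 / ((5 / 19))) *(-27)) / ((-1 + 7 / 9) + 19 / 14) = 23814 / 2717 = 8.76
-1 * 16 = -16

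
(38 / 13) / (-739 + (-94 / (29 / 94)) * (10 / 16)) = -2204 / 700791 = -0.00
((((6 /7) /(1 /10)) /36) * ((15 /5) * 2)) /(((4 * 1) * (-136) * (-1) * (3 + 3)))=5 /11424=0.00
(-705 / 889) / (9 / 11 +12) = -55 / 889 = -0.06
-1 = -1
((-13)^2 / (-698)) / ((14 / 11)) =-1859 / 9772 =-0.19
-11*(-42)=462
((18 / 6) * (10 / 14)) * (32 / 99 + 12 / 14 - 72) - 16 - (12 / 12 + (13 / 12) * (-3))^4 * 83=-950001443 / 413952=-2294.96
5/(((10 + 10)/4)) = 1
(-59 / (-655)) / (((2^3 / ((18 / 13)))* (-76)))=-531 / 2588560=-0.00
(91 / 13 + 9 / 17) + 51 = 995 / 17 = 58.53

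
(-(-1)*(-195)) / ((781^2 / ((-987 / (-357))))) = -9165 / 10369337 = -0.00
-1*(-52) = 52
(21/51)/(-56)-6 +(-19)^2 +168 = 71127/136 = 522.99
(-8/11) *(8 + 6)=-112/11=-10.18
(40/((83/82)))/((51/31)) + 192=914416/4233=216.02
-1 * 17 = -17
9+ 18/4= 27/2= 13.50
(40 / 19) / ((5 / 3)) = 24 / 19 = 1.26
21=21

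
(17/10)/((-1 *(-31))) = 17/310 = 0.05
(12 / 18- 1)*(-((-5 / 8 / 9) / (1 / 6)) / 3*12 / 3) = -0.19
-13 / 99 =-0.13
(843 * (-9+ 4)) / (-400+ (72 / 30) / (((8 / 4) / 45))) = 4215 / 346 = 12.18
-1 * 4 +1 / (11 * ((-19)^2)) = -15883 / 3971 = -4.00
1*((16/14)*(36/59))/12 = 0.06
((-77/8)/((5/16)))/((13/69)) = -163.48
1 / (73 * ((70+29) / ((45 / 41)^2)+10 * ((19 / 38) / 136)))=30600 / 183660773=0.00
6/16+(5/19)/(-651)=37067/98952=0.37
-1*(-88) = 88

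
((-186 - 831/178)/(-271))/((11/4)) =67878/265309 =0.26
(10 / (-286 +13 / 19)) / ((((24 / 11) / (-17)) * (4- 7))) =-17765 / 195156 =-0.09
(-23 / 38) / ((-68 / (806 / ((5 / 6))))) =8.61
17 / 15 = 1.13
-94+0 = -94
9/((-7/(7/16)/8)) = -9/2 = -4.50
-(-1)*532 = 532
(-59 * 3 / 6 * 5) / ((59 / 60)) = -150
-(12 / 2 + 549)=-555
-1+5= 4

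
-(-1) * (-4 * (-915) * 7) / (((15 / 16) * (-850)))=-13664 / 425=-32.15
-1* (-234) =234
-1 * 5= -5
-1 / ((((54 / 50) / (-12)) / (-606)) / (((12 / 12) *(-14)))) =282800 / 3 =94266.67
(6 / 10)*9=27 / 5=5.40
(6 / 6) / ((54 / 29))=29 / 54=0.54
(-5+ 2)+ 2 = -1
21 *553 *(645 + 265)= 10567830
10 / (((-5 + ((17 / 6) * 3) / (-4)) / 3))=-80 / 19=-4.21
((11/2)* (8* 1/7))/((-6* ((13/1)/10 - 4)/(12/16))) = 55/189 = 0.29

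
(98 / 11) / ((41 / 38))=3724 / 451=8.26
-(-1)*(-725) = -725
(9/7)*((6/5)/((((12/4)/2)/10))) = 72/7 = 10.29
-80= -80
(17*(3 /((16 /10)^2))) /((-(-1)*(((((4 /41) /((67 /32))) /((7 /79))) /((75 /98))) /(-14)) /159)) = -41766418125 /647168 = -64537.21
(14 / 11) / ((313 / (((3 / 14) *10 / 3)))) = 10 / 3443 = 0.00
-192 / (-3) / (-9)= -64 / 9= -7.11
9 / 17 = 0.53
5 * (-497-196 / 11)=-28315 / 11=-2574.09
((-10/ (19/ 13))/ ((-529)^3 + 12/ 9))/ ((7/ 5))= 1950/ 59066319179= 0.00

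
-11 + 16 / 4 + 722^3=376367041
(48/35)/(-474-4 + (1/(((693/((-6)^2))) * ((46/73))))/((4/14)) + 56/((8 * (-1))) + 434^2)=0.00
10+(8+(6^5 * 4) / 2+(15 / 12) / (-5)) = 62279 / 4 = 15569.75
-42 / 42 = -1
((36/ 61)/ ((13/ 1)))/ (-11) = -36/ 8723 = -0.00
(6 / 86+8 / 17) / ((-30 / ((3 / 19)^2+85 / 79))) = -15698 / 791673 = -0.02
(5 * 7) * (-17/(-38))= 15.66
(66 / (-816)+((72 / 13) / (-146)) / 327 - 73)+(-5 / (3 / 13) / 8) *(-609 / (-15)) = -965622347 / 5275491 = -183.04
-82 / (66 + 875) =-82 / 941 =-0.09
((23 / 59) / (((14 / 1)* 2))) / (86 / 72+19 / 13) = 2691 / 513359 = 0.01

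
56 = 56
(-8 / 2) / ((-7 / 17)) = 68 / 7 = 9.71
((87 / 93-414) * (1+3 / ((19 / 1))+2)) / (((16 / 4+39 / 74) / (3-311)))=3502218720 / 39463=88746.90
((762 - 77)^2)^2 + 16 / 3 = 660516301891 / 3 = 220172100630.33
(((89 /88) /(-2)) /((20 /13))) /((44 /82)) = -47437 /77440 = -0.61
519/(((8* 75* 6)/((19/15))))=3287/18000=0.18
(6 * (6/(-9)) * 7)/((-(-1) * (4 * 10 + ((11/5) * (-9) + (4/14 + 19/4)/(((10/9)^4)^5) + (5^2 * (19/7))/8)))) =-78400000000000000000000/82024230829727026960941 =-0.96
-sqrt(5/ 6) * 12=-2 * sqrt(30)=-10.95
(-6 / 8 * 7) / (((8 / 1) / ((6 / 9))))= -7 / 16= -0.44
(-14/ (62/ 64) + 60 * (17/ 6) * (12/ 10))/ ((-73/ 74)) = -434824/ 2263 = -192.14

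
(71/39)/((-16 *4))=-71/2496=-0.03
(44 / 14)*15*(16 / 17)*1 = 5280 / 119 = 44.37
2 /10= 0.20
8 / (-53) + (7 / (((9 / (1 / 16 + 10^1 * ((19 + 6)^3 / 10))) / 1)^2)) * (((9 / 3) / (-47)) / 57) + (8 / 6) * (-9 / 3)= -23191759294931 / 981414144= -23630.96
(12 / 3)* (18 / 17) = 72 / 17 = 4.24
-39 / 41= -0.95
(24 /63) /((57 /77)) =0.51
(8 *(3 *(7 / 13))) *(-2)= -336 / 13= -25.85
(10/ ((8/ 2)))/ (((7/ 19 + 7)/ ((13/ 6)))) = 0.74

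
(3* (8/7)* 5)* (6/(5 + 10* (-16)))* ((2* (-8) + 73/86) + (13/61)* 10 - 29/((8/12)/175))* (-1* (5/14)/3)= -2400208680/3984337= -602.41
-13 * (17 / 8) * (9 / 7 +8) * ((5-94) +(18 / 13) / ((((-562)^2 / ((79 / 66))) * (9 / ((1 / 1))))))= 13325459851925 / 583679712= 22830.09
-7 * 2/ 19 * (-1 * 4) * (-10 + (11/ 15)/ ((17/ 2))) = -141568/ 4845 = -29.22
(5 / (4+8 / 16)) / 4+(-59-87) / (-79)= 3023 / 1422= 2.13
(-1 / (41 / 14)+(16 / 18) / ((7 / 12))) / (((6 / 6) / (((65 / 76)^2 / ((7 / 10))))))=10752625 / 8702988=1.24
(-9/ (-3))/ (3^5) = 1/ 81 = 0.01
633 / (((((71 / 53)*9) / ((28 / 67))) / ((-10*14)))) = -43837360 / 14271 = -3071.78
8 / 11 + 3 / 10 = 113 / 110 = 1.03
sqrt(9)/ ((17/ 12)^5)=0.53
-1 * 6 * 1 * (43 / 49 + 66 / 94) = -21828 / 2303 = -9.48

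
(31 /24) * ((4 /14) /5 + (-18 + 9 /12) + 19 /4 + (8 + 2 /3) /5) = -13.83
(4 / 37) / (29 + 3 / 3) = 0.00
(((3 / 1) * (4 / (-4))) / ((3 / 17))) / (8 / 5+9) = -85 / 53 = -1.60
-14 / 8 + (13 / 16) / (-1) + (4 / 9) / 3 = -1043 / 432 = -2.41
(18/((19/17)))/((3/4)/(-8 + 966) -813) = -130288/6576983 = -0.02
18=18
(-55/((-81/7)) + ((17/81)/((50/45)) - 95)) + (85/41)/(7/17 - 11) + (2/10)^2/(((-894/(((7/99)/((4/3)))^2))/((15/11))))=-9510838243849/105378783840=-90.25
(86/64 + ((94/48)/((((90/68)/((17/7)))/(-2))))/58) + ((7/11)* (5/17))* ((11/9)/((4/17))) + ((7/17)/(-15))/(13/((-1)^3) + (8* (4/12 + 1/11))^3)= 2.19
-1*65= -65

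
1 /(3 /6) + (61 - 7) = 56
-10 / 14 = -5 / 7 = -0.71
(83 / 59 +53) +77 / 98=45589 / 826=55.19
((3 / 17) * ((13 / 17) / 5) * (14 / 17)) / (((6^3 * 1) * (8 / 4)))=0.00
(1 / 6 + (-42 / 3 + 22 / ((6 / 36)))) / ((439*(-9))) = -709 / 23706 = -0.03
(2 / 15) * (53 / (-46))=-53 / 345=-0.15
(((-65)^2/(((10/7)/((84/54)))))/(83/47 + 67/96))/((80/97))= 2263.98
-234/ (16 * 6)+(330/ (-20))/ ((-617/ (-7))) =-25911/ 9872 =-2.62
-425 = -425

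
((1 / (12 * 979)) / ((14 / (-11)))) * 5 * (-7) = 0.00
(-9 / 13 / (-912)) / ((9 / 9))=3 / 3952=0.00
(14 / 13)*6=84 / 13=6.46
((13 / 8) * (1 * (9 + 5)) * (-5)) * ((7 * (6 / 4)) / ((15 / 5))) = -398.12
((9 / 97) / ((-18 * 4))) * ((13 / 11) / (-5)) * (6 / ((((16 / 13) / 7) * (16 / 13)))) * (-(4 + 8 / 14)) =-6591 / 170720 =-0.04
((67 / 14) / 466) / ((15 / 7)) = 67 / 13980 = 0.00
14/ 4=3.50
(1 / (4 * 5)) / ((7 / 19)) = 19 / 140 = 0.14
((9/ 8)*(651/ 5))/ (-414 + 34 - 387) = -5859/ 30680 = -0.19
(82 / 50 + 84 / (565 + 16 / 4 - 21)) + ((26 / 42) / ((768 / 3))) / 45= 297183433 / 165715200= 1.79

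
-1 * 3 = -3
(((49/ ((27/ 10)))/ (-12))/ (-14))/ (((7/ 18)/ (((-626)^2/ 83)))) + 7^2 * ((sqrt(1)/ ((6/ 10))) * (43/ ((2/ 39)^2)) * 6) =11971689425/ 1494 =8013179.00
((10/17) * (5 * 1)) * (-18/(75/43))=-30.35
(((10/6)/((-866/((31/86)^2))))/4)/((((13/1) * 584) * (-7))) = 4805/4084607025408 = 0.00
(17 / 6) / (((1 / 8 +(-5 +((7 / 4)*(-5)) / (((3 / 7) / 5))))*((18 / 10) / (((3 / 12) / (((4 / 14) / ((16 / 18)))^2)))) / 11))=-43120 / 110079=-0.39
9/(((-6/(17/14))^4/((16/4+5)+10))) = 1586899/5531904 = 0.29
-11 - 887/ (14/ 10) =-644.57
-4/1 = -4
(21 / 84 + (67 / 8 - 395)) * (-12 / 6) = 772.75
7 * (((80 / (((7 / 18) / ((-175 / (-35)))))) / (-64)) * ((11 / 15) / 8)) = -165 / 16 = -10.31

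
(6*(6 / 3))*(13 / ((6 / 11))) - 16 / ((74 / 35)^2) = 386634 / 1369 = 282.42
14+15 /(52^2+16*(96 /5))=210859 /15056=14.00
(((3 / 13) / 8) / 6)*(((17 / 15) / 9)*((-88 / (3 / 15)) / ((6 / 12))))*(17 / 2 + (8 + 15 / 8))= -9163 / 936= -9.79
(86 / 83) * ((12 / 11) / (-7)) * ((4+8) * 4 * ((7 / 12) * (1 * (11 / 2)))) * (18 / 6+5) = -16512 / 83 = -198.94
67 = 67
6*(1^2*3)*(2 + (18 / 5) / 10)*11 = 11682 / 25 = 467.28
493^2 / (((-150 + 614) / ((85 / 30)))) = 142477 / 96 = 1484.14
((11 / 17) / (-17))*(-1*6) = 66 / 289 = 0.23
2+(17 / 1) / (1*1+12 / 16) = 82 / 7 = 11.71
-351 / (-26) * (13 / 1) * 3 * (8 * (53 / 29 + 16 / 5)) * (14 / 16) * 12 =32240754 / 145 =222350.03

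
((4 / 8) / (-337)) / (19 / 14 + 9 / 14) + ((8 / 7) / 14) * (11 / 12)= 14681 / 198156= 0.07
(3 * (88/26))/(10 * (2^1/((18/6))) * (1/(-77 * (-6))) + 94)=22869/211744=0.11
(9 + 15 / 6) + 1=25 / 2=12.50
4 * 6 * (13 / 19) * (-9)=-147.79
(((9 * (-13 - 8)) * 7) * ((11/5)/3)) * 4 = -19404/5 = -3880.80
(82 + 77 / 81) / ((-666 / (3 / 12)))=-6719 / 215784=-0.03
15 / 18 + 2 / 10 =31 / 30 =1.03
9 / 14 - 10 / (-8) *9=333 / 28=11.89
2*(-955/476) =-955/238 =-4.01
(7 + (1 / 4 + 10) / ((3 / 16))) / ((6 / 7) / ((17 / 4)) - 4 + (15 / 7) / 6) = -6290 / 351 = -17.92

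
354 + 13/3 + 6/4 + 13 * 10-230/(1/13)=-15001/6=-2500.17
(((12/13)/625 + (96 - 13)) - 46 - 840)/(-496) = 6524363/4030000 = 1.62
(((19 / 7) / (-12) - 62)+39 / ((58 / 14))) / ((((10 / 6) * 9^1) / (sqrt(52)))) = -128651 * sqrt(13) / 18270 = -25.39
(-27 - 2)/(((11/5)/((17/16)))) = -2465/176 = -14.01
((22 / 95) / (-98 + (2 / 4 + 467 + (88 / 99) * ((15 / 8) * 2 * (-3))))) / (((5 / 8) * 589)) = 352 / 201158225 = 0.00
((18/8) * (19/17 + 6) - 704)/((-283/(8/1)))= 93566/4811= 19.45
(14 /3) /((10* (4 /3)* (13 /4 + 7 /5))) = 0.08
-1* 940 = -940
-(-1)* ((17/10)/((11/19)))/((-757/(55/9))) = -323/13626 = -0.02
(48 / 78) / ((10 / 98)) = 6.03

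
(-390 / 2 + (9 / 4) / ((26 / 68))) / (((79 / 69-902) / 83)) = 28159659 / 1616134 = 17.42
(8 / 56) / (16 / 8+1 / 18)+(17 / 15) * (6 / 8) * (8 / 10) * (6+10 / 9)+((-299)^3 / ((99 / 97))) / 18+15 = -16788779715959 / 11538450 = -1455029.03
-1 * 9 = -9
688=688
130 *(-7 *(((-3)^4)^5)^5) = -468993543866130311243179628086715358158917845020910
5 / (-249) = -0.02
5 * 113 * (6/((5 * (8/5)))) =1695/4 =423.75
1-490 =-489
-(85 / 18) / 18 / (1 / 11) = -935 / 324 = -2.89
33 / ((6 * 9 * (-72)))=-11 / 1296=-0.01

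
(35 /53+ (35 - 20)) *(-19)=-15770 /53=-297.55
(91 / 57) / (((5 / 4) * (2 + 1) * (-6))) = -182 / 2565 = -0.07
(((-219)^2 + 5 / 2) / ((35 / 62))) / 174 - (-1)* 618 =6737357 / 6090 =1106.30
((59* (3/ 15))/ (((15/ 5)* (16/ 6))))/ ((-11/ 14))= -413/ 220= -1.88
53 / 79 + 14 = 1159 / 79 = 14.67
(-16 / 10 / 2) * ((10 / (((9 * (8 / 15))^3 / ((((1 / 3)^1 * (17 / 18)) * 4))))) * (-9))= 0.82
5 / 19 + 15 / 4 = 305 / 76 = 4.01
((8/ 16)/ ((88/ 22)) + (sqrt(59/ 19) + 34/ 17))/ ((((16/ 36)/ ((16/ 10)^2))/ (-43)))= -13158/ 25 - 6192 *sqrt(1121)/ 475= -962.78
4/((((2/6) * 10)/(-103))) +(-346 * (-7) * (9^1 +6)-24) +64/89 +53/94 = 1513563457/41830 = 36183.68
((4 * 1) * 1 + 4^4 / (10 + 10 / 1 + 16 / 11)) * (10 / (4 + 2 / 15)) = 70500 / 1829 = 38.55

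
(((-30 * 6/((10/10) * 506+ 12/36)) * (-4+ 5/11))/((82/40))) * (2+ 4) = 3.69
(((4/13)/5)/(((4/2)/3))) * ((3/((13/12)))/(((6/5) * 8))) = 0.03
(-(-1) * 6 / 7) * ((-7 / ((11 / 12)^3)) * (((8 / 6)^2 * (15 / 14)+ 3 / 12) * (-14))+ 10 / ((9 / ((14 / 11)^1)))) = 943144 / 3993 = 236.20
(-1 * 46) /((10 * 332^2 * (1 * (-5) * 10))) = 23 /27556000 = 0.00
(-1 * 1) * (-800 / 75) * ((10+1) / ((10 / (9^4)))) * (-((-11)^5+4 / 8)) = 61990270056 / 5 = 12398054011.20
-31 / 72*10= -155 / 36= -4.31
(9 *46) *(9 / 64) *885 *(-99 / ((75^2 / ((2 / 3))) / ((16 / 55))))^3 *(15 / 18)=-2084352 / 1220703125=-0.00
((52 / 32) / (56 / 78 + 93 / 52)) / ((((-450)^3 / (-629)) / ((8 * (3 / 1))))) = 6253 / 58218750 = 0.00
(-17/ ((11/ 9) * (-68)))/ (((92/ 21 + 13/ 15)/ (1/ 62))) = 945/ 1503128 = 0.00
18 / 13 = 1.38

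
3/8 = 0.38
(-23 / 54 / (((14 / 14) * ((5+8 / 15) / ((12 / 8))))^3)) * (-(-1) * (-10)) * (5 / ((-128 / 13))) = -25228125 / 585509888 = -0.04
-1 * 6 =-6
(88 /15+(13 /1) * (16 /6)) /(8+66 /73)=22192 /4875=4.55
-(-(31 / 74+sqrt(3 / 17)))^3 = 2034251 / 6888808+65439 * sqrt(51) / 1582564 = 0.59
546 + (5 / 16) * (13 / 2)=17537 / 32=548.03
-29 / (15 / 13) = -377 / 15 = -25.13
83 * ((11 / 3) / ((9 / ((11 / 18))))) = 10043 / 486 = 20.66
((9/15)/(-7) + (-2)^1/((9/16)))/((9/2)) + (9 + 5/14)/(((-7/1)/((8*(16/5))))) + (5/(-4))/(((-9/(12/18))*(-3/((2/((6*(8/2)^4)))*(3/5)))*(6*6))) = -12813226229/365783040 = -35.03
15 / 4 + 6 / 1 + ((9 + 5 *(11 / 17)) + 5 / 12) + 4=2693 / 102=26.40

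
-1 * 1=-1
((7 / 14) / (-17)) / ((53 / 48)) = -24 / 901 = -0.03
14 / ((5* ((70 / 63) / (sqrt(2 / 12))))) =21* sqrt(6) / 50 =1.03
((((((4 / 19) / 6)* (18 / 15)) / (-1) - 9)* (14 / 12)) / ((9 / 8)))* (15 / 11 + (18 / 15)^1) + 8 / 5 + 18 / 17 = -17092018 / 799425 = -21.38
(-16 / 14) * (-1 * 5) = 40 / 7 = 5.71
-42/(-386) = 21/193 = 0.11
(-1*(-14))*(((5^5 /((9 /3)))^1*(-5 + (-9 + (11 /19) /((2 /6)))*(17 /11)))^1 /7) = -21193750 /627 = -33801.83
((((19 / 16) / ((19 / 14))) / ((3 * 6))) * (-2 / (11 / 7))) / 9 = -49 / 7128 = -0.01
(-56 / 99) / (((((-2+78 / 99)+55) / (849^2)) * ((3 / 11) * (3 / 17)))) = -838692008 / 5325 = -157500.85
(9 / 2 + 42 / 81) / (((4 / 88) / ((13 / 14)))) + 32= 50849 / 378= 134.52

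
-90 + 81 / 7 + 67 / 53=-28628 / 371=-77.16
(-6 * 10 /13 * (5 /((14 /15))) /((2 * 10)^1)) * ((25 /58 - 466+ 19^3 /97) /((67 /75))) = 546.43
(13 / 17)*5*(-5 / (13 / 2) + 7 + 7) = 860 / 17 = 50.59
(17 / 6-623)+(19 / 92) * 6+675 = 3869 / 69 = 56.07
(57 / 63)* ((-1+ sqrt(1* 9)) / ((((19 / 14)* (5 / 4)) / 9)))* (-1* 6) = -288 / 5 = -57.60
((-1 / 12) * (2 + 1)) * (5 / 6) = -5 / 24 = -0.21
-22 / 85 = -0.26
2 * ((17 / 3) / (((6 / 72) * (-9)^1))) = -136 / 9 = -15.11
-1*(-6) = 6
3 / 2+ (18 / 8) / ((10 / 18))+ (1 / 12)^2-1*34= -20479 / 720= -28.44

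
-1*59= -59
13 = 13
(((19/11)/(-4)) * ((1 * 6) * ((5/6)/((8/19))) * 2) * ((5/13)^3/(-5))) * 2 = 45125/193336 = 0.23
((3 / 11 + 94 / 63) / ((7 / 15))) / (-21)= -6115 / 33957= -0.18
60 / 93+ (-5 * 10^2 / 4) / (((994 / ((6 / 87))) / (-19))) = 361885 / 446803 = 0.81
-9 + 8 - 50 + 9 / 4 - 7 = -223 / 4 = -55.75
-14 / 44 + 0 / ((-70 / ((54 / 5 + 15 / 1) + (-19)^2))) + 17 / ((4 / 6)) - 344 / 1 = -3507 / 11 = -318.82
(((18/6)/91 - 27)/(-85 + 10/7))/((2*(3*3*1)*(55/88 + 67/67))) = 3272/296595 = 0.01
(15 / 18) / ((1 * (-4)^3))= -5 / 384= -0.01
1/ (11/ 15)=15/ 11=1.36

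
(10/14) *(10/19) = 50/133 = 0.38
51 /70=0.73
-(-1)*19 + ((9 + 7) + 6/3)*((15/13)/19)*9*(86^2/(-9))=-1992227/247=-8065.70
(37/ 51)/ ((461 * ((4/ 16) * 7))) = 148/ 164577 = 0.00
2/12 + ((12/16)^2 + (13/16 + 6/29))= 1217/696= 1.75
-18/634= -9/317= -0.03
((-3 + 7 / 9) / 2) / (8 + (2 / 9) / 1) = -5 / 37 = -0.14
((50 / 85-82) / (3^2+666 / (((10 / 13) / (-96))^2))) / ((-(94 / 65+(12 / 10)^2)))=5622500 / 2067595362693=0.00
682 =682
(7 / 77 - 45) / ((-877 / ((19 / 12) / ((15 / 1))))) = 4693 / 868230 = 0.01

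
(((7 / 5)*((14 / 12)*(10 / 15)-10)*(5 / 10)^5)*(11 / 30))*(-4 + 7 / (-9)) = 274813 / 388800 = 0.71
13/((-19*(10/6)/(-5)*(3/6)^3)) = 312/19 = 16.42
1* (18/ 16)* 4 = 4.50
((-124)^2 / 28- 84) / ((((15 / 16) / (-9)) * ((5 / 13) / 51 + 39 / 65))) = -51809472 / 7049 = -7349.90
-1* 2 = -2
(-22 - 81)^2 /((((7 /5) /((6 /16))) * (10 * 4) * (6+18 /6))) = 10609 /1344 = 7.89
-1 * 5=-5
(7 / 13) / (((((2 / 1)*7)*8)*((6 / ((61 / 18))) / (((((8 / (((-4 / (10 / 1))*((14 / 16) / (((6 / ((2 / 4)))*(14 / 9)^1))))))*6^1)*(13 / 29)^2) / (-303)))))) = 31720 / 6880221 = 0.00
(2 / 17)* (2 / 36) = 1 / 153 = 0.01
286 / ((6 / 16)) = 2288 / 3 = 762.67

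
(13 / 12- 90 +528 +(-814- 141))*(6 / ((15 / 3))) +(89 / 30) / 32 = -594247 / 960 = -619.01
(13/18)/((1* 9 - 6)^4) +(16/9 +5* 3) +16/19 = 488353/27702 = 17.63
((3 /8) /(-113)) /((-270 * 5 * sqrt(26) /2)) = sqrt(26) /5288400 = 0.00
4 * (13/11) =52/11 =4.73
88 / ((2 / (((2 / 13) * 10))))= 880 / 13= 67.69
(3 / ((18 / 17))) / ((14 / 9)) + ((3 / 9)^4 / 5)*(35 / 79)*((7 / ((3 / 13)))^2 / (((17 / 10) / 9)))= 21778693 / 3045924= 7.15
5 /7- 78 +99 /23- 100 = -27850 /161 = -172.98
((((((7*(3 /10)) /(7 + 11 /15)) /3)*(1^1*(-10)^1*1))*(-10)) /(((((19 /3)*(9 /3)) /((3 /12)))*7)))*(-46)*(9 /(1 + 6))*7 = -15525 /2204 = -7.04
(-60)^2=3600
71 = 71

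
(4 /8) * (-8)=-4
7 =7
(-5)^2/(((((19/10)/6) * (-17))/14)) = -21000/323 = -65.02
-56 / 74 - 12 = -472 / 37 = -12.76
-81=-81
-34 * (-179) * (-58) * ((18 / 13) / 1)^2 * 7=-800576784 / 169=-4737140.73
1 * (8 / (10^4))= 1 / 1250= 0.00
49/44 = 1.11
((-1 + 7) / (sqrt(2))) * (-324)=-972 * sqrt(2)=-1374.62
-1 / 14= -0.07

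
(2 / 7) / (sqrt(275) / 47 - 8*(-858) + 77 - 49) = 30448856 / 734487302507 - 470*sqrt(11) / 734487302507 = 0.00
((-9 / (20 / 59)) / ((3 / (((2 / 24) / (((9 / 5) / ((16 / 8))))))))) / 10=-59 / 720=-0.08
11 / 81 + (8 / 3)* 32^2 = 221195 / 81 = 2730.80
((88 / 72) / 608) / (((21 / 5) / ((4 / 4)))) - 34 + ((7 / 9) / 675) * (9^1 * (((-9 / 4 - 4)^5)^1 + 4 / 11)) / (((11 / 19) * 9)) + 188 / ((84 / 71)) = 10604317210469 / 100111334400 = 105.93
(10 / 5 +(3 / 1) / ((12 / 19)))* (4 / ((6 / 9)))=81 / 2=40.50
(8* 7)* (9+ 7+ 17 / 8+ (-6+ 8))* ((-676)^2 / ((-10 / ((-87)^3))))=169568457713928 / 5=33913691542785.60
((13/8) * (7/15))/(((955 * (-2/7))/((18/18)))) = -637/229200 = -0.00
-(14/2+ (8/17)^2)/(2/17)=-2087/34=-61.38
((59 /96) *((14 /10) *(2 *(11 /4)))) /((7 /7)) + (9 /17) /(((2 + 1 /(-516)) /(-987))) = -4320657719 /16825920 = -256.79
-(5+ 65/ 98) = -555/ 98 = -5.66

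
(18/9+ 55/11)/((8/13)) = 91/8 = 11.38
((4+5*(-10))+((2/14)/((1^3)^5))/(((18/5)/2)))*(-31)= 89683/63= 1423.54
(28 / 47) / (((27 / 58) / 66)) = 84.46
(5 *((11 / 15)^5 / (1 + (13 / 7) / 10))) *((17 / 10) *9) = 19165069 / 1400625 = 13.68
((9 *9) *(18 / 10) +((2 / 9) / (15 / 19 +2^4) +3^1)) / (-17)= -2136214 / 244035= -8.75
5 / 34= 0.15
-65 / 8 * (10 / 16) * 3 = -975 / 64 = -15.23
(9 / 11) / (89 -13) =9 / 836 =0.01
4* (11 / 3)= 44 / 3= 14.67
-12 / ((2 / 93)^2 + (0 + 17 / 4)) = -415152 / 147049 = -2.82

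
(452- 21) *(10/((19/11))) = 47410/19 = 2495.26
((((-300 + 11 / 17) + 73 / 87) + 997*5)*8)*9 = 337427.00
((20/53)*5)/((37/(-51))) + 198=383178/1961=195.40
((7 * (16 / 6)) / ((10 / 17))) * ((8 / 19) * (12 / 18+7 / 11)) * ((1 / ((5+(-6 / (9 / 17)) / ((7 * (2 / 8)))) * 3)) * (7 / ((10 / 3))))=-4011728 / 485925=-8.26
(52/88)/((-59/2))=-0.02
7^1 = 7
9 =9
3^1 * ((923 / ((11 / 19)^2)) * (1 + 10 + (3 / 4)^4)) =2895867273 / 30976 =93487.45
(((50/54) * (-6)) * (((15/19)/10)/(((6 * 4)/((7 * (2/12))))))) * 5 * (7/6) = -6125/49248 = -0.12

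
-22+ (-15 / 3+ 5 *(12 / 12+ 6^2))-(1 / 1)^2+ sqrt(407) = sqrt(407)+ 157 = 177.17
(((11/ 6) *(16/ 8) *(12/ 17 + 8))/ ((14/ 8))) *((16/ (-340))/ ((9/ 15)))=-26048/ 18207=-1.43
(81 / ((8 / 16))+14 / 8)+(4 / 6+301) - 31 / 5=27553 / 60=459.22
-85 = -85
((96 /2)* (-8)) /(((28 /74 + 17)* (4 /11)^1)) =-39072 /643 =-60.77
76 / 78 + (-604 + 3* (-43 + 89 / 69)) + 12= -642392 / 897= -716.16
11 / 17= 0.65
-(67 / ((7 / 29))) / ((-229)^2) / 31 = -1943 / 11379697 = -0.00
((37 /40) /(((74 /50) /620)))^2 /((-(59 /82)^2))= -1009650625 /3481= -290046.14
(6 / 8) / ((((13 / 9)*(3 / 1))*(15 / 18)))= 27 / 130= 0.21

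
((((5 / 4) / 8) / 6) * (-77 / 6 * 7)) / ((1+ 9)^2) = -539 / 23040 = -0.02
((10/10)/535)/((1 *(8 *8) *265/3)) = 3/9073600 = 0.00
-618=-618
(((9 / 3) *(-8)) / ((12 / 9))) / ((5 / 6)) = -108 / 5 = -21.60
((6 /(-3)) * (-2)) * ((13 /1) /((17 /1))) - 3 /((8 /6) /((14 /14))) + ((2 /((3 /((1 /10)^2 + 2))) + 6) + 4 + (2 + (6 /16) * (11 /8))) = 14.66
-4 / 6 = -2 / 3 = -0.67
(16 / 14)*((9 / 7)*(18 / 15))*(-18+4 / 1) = -24.69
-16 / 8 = -2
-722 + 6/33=-7940/11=-721.82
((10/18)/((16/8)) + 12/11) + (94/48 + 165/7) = 26.90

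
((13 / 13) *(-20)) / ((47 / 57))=-1140 / 47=-24.26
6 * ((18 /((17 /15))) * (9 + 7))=25920 /17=1524.71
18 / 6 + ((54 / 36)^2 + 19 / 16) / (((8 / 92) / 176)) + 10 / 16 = 55689 / 8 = 6961.12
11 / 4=2.75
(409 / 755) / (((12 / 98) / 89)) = 1783649 / 4530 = 393.74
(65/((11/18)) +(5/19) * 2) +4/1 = 23176/209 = 110.89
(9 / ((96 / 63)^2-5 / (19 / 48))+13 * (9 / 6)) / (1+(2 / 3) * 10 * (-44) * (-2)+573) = 4827231 / 300789088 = 0.02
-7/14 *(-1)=1/2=0.50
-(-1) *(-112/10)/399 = -8/285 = -0.03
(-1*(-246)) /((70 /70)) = 246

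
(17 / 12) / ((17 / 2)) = 1 / 6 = 0.17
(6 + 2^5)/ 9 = 38/ 9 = 4.22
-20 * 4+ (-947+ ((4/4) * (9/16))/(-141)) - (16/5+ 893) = -7231247/3760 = -1923.20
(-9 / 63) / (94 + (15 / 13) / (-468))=-0.00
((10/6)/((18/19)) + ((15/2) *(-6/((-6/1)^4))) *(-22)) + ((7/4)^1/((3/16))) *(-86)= -172831/216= -800.14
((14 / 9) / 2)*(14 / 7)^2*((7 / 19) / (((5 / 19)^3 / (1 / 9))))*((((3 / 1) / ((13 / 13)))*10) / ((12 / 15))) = 262.06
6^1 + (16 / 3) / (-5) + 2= 104 / 15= 6.93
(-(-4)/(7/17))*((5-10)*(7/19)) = -340/19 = -17.89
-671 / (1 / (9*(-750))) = 4529250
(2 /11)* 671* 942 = 114924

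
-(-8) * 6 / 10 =24 / 5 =4.80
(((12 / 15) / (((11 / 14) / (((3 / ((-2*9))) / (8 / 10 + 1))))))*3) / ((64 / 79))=-553 / 1584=-0.35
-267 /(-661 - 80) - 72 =-17695 /247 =-71.64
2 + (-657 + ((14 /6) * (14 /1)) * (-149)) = -16567 /3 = -5522.33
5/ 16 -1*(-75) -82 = -107/ 16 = -6.69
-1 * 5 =-5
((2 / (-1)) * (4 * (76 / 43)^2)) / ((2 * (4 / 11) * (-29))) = 63536 / 53621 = 1.18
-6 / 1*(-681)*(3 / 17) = 12258 / 17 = 721.06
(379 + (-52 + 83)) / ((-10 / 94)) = -3854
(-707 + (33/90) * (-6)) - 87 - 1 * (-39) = -3786/5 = -757.20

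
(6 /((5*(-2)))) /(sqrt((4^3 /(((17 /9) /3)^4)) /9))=-289 /3240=-0.09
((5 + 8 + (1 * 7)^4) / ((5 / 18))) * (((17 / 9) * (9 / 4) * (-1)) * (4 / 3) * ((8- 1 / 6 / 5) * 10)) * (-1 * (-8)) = -156929312 / 5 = -31385862.40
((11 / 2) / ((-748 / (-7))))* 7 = 49 / 136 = 0.36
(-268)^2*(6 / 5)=86188.80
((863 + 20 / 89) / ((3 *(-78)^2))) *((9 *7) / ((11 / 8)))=358526 / 165451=2.17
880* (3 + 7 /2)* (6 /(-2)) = -17160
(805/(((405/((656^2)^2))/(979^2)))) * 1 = 28576340834697936896/81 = 352794331292567122.17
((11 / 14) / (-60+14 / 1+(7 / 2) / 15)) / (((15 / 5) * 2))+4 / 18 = 37949 / 172998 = 0.22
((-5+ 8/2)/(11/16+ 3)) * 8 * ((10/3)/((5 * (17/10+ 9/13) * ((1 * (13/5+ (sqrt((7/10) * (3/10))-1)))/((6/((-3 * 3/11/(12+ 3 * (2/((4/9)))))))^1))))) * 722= 143784509440/2587209-8986531840 * sqrt(21)/2587209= 39657.81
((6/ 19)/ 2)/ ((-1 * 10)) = -3/ 190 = -0.02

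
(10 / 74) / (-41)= -5 / 1517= -0.00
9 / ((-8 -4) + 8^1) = -9 / 4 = -2.25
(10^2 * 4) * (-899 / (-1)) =359600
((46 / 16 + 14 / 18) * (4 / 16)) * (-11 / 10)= -2893 / 2880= -1.00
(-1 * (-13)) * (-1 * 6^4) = -16848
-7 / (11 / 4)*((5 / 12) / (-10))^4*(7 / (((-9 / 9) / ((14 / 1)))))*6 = 343 / 76032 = 0.00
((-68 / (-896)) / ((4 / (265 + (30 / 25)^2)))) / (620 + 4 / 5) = 113237 / 13905920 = 0.01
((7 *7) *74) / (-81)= -3626 / 81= -44.77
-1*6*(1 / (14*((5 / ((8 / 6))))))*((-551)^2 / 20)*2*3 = -1821606 / 175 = -10409.18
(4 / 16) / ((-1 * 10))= -0.02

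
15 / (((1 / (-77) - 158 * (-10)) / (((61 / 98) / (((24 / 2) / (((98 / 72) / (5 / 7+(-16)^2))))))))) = 164395 / 62962912224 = 0.00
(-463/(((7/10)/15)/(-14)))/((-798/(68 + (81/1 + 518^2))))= -46730450.75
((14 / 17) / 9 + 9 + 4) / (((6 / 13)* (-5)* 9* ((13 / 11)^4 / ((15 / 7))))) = -29325923 / 42353766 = -0.69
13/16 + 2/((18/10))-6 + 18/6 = -1.08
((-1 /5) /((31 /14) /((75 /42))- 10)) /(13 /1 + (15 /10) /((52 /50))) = 260 /164469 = 0.00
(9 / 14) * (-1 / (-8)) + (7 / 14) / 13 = 173 / 1456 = 0.12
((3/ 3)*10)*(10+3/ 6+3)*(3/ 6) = 135/ 2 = 67.50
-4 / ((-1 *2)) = 2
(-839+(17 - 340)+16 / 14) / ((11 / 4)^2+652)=-130016 / 73871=-1.76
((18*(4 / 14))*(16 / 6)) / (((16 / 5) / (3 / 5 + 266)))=7998 / 7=1142.57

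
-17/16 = -1.06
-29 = -29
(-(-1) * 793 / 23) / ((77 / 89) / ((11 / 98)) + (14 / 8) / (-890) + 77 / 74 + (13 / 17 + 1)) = 3.28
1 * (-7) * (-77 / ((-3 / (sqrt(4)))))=-1078 / 3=-359.33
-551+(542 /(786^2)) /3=-510608123 /926694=-551.00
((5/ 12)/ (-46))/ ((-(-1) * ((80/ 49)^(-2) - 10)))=4000/ 4250331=0.00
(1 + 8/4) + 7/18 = 61/18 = 3.39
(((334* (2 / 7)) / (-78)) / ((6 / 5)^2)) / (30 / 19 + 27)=-79325 / 2668302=-0.03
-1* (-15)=15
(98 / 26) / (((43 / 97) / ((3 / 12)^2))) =4753 / 8944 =0.53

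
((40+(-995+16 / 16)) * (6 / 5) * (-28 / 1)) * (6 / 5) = 961632 / 25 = 38465.28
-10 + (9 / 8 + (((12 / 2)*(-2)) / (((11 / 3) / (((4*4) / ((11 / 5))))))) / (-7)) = -37097 / 6776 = -5.47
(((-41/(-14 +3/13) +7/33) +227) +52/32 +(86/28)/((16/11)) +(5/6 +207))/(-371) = -3676241/3087392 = -1.19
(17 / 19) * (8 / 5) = 136 / 95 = 1.43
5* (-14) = -70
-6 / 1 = -6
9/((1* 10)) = 9/10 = 0.90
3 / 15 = 1 / 5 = 0.20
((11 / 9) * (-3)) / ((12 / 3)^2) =-11 / 48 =-0.23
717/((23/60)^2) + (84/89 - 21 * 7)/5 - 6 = 1140345099/235405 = 4844.18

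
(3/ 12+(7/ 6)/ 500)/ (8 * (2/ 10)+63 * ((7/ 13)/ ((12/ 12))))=9841/ 1385400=0.01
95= 95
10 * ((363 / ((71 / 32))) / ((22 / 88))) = 6544.23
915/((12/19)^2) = 2293.85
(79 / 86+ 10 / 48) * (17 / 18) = 19771 / 18576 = 1.06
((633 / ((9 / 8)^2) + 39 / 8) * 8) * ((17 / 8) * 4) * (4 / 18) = 1854445 / 243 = 7631.46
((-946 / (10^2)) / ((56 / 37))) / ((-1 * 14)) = 17501 / 39200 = 0.45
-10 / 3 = -3.33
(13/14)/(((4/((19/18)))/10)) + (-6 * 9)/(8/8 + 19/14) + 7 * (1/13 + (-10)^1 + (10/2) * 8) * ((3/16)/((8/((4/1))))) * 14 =36882563/144144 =255.87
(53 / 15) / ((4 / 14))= 371 / 30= 12.37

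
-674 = -674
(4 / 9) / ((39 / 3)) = 4 / 117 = 0.03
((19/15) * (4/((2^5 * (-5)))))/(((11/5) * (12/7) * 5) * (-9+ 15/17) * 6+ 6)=0.00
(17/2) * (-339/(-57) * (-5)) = -9605/38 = -252.76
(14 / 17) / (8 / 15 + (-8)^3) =-15 / 9316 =-0.00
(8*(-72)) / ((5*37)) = -576 / 185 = -3.11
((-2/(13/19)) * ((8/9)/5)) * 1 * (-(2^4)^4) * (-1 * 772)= -15380512768/585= -26291474.82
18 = 18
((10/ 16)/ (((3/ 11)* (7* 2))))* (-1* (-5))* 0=0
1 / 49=0.02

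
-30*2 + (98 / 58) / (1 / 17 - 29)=-856913 / 14268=-60.06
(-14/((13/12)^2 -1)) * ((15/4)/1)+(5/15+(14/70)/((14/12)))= -31699/105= -301.90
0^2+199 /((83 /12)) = 2388 /83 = 28.77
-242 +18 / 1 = -224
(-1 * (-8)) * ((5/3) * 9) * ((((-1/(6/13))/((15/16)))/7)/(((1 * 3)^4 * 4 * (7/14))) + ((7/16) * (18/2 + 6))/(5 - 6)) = -2679907/3402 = -787.74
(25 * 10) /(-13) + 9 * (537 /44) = 51829 /572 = 90.61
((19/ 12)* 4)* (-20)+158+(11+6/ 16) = 1025/ 24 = 42.71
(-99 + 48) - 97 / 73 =-3820 / 73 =-52.33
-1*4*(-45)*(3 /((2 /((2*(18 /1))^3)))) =12597120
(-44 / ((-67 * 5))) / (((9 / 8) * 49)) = 352 / 147735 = 0.00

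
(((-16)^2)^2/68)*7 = 114688/17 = 6746.35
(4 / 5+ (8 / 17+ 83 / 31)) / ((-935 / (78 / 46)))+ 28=1586233183 / 56665675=27.99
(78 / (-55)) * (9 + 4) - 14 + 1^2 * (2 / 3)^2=-31.99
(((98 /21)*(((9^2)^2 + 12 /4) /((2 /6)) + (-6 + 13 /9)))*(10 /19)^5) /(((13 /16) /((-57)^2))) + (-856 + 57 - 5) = 3968773729196 /267501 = 14836481.84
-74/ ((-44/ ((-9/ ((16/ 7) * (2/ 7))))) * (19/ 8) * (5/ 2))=-16317/ 4180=-3.90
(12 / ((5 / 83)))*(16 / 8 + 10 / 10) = 2988 / 5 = 597.60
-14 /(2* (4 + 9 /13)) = -91 /61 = -1.49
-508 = -508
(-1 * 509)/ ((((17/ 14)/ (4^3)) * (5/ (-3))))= 1368192/ 85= 16096.38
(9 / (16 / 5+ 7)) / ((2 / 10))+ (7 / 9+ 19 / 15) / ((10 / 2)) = 18439 / 3825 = 4.82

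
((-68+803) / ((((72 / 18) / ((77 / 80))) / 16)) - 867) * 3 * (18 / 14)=211977 / 28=7570.61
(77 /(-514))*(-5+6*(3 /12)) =539 /1028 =0.52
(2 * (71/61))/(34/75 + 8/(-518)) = 1379175/259433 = 5.32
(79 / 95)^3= 493039 / 857375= 0.58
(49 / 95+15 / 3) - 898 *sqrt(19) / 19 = 524 / 95 - 898 *sqrt(19) / 19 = -200.50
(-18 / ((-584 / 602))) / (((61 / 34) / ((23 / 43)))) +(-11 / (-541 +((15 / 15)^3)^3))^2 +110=150017949613 / 1298494800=115.53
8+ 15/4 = 47/4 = 11.75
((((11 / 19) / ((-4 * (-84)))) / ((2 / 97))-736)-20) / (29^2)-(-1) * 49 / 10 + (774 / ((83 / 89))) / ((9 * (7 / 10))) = 604885782533 / 4456223520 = 135.74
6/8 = 3/4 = 0.75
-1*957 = -957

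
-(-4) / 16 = 1 / 4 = 0.25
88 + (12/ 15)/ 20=2201/ 25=88.04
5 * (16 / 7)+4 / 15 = 1228 / 105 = 11.70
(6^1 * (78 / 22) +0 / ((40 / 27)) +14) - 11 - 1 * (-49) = 806 / 11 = 73.27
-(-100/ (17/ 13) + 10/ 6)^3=55524368375/ 132651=418574.82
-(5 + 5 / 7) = -40 / 7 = -5.71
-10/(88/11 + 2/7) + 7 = 168/29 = 5.79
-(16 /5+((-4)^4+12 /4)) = -1311 /5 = -262.20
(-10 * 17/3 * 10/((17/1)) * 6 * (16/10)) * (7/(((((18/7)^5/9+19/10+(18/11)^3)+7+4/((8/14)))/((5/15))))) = -501090620800/21994481889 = -22.78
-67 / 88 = -0.76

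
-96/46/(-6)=8/23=0.35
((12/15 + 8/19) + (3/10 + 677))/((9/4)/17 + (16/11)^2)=530372766/1757215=301.83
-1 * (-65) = 65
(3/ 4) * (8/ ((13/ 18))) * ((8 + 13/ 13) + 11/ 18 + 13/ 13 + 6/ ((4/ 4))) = 138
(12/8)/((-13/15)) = -45/26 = -1.73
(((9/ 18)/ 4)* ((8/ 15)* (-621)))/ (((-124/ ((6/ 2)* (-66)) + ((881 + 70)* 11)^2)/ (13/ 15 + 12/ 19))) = -0.00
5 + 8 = 13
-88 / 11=-8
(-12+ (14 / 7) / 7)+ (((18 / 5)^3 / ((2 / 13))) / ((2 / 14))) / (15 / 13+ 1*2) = 23727146 / 35875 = 661.38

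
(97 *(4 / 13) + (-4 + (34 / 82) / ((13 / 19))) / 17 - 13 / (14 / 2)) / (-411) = -587532 / 8689499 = -0.07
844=844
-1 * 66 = -66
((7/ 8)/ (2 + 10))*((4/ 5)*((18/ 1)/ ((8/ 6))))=63/ 80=0.79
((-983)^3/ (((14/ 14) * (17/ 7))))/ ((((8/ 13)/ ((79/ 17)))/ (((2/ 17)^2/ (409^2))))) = -6828558543443/ 27942952802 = -244.37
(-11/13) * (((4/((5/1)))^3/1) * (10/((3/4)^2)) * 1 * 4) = -90112/2925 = -30.81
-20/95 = -0.21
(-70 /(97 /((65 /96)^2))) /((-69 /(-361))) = -53382875 /30841344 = -1.73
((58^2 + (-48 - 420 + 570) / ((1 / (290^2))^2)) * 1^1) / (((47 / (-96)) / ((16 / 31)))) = -1108111293487104 / 1457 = -760543097794.86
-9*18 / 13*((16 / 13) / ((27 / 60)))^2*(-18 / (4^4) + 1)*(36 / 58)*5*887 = -15199632000 / 63713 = -238564.06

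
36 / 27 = 4 / 3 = 1.33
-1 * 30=-30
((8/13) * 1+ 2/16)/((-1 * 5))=-77/520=-0.15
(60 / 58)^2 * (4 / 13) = 3600 / 10933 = 0.33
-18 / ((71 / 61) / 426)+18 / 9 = -6586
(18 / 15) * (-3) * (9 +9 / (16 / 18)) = -1377 / 20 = -68.85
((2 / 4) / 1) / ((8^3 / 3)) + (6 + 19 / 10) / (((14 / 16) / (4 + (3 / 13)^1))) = 3559697 / 93184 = 38.20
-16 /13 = -1.23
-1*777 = -777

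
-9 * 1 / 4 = -9 / 4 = -2.25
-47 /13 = -3.62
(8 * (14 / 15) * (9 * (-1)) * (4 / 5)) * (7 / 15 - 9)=57344 / 125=458.75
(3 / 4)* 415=1245 / 4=311.25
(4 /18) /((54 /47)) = 47 /243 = 0.19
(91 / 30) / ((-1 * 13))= -7 / 30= -0.23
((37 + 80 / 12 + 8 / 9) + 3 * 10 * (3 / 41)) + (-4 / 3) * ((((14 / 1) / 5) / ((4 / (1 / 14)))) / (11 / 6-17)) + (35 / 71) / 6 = 1116650681 / 23841090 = 46.84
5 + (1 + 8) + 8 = 22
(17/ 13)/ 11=17/ 143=0.12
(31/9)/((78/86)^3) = 2464717/533871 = 4.62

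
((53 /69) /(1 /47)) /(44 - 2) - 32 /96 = 1525 /2898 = 0.53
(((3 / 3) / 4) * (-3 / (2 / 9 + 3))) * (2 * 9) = -243 / 58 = -4.19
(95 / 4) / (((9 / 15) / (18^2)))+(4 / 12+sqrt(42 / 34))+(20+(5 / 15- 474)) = sqrt(357) / 17+37115 / 3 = 12372.78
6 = 6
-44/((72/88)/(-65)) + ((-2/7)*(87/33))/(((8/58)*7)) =33906311/9702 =3494.78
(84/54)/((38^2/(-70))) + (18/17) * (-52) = -3045229/55233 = -55.13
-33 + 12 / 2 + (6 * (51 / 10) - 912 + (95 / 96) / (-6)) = -2616667 / 2880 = -908.56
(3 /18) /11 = 0.02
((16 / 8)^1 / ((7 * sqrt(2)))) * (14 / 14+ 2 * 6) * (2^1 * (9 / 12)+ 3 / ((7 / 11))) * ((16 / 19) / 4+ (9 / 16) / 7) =700089 * sqrt(2) / 208544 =4.75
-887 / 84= -10.56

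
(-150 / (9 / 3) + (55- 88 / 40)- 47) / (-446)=221 / 2230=0.10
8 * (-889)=-7112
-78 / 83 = -0.94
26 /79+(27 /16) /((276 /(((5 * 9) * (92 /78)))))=0.65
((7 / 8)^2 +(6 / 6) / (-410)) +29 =29.76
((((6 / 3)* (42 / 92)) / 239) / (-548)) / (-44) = 21 / 132543664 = 0.00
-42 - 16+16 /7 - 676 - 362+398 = -4870 /7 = -695.71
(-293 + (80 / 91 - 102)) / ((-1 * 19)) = 35865 / 1729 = 20.74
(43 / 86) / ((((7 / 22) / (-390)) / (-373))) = 228595.71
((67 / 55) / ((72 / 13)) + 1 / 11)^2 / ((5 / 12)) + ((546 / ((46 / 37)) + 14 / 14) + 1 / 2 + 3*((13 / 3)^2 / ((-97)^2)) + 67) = 507.91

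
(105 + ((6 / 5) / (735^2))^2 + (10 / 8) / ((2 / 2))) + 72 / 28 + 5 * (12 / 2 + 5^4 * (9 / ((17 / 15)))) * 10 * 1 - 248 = 13689008425574015897 / 55125909562500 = 248322.59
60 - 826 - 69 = -835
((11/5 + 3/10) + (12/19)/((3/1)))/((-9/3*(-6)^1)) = 103/684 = 0.15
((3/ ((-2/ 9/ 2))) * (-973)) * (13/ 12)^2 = 493311/ 16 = 30831.94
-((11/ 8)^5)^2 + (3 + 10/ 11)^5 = 153671865560804381/ 172927194497024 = 888.65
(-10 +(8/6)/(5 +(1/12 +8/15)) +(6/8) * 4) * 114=-259806/337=-770.94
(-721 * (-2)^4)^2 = 133079296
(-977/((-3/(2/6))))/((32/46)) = 22471/144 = 156.05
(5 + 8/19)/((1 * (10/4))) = 206/95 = 2.17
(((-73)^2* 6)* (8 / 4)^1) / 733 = 63948 / 733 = 87.24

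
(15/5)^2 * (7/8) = 63/8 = 7.88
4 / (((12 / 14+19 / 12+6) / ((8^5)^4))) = 387381625547900583936 / 709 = 546377469037941585.24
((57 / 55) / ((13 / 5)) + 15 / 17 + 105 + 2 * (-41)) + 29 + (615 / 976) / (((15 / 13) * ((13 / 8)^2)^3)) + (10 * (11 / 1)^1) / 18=2265040459171 / 38118053259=59.42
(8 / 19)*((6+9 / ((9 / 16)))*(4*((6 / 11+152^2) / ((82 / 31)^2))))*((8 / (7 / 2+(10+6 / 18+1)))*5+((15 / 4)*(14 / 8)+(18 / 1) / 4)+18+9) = 14175826464150 / 2842571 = 4986973.58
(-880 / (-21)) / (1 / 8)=7040 / 21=335.24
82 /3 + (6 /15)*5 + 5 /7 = 631 /21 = 30.05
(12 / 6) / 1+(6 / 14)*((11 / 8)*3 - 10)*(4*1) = -113 / 14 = -8.07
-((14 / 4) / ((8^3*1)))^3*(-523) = 179389 / 1073741824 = 0.00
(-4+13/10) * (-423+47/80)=912411/800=1140.51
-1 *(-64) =64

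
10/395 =2/79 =0.03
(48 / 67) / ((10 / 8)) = 192 / 335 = 0.57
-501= -501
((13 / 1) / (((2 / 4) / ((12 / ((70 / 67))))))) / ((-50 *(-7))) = 5226 / 6125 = 0.85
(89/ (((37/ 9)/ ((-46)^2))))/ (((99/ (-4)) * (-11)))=753296/ 4477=168.26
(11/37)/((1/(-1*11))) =-3.27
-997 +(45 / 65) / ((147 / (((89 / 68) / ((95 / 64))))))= -1025664463 / 1028755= -997.00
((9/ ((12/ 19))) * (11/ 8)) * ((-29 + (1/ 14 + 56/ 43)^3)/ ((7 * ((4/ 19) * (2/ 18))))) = -617702842168533/ 195477818368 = -3159.96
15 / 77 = 0.19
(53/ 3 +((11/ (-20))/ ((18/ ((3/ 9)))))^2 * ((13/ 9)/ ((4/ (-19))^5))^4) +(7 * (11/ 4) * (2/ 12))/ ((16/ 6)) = 129906475221213246060211517557081/ 8414288049267435110400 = 15438795826.88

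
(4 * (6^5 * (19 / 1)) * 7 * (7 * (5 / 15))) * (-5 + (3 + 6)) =38610432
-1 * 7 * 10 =-70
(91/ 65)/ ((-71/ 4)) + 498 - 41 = 456.92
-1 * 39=-39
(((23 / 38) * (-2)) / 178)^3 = -12167 / 38683058968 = -0.00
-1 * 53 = -53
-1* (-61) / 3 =20.33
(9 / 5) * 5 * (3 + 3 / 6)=63 / 2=31.50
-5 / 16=-0.31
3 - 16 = -13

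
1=1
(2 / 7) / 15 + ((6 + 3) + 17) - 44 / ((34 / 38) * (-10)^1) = 55222 / 1785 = 30.94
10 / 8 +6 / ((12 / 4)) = 13 / 4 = 3.25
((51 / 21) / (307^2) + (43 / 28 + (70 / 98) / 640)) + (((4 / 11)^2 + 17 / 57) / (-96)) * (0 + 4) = 1.52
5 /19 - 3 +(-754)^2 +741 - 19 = 10815470 /19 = 569235.26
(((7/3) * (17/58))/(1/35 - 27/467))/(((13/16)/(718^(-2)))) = -1945055/34837694229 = -0.00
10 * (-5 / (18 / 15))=-125 / 3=-41.67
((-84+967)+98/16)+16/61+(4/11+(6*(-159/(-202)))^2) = 49943218455/54758968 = 912.06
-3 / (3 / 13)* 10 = -130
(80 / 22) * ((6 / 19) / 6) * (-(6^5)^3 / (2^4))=-1175462461440 / 209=-5624222303.54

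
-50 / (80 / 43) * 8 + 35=-180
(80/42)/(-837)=-40/17577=-0.00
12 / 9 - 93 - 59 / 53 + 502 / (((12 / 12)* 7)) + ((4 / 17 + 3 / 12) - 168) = -188.58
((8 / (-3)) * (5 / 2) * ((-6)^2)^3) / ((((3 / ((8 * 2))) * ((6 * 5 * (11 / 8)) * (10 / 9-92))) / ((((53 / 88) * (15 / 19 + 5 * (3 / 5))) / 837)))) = 35168256 / 29149021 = 1.21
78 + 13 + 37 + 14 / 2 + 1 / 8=135.12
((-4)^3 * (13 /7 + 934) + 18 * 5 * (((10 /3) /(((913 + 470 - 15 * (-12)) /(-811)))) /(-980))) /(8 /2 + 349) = -1529051753 /9011737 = -169.67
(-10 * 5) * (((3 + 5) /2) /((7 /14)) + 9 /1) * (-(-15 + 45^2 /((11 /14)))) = 23957250 /11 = 2177931.82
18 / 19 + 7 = 151 / 19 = 7.95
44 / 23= 1.91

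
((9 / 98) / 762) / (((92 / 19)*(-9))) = -19 / 6870192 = -0.00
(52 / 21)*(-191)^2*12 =7588048 / 7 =1084006.86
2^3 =8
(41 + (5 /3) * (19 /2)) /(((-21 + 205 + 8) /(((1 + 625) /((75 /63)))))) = 747131 /4800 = 155.65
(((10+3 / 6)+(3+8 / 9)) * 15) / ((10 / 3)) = 259 / 4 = 64.75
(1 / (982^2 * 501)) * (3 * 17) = 17 / 161042108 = 0.00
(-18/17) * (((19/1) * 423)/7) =-144666/119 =-1215.68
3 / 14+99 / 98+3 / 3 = 109 / 49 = 2.22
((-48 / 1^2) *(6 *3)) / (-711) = 96 / 79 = 1.22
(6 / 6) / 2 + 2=5 / 2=2.50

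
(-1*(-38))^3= 54872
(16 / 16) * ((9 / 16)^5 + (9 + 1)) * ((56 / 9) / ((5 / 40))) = 73813663 / 147456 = 500.58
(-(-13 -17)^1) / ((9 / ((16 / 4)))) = 40 / 3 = 13.33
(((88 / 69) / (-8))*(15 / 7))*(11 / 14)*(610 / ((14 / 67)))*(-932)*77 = 63373635050 / 1127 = 56232151.77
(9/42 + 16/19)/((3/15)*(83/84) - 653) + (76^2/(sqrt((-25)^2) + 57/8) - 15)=220629984629/1338806291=164.80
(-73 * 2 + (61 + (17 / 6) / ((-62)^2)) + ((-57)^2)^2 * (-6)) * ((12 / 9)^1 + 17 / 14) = -161356231.83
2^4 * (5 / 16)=5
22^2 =484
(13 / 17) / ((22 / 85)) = 65 / 22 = 2.95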